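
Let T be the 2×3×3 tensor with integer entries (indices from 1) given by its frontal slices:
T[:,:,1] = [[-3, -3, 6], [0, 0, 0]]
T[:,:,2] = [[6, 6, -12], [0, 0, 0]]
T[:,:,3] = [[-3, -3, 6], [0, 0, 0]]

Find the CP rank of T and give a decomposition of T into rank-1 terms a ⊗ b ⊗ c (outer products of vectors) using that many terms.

Lower bound: T ≠ 0 (e.g. T[1,1,1] = -3), so rank(T) ≥ 1.
Upper bound: if T = a ⊗ b ⊗ c then every fibre of T is a multiple of the corresponding factor, so read the factors off the fibres through the nonzero entry T[1,1,1] = -3.
The mode-1 fibre T[:,1,1] = [-3, 0] gives a = [1, 0] (primitive direction); the mode-2 fibre T[1,:,1] = [-3, -3, 6] gives b = [1, 1, -2]; then c[k] = T[1,1,k] / (a[1]·b[1]) = [-3, 6, -3] / 1 = [-3, 6, -3].
Expanding [1, 0] ⊗ [1, 1, -2] ⊗ [-3, 6, -3] reproduces all 18 entries of T, so T = [1, 0] ⊗ [1, 1, -2] ⊗ [-3, 6, -3] and rank(T) ≤ 1.
These bounds meet, so rank(T) = 1.

rank(T) = 1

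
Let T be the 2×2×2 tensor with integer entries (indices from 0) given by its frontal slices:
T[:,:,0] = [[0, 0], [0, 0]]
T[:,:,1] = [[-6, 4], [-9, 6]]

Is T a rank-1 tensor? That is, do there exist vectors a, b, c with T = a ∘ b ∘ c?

Yes

The mode-1 fibre T[:,0,1] = [-6, -9] gives a = [2, 3] (primitive direction); the mode-2 fibre T[0,:,1] = [-6, 4] gives b = [3, -2]; then c[k] = T[0,0,k] / (a[0]·b[0]) = [0, -6] / 6 = [0, -1].
Expanding [2, 3] ∘ [3, -2] ∘ [0, -1] reproduces all 8 entries of T, so T = [2, 3] ∘ [3, -2] ∘ [0, -1] and rank(T) ≤ 1.
Equivalently every frontal slice T[:,:,k] is c[k] times the rank-1 matrix [2, 3] ∘ [3, -2]. So T has rank 1 (it is nonzero).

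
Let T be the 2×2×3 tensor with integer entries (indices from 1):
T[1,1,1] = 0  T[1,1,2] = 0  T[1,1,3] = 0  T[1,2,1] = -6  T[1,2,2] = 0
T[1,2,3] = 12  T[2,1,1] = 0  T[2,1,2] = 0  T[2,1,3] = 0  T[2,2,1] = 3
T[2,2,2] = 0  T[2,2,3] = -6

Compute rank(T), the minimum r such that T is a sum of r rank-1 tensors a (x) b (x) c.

Lower bound: T ≠ 0 (e.g. T[1,2,1] = -6), so rank(T) ≥ 1.
Upper bound: if T = a (x) b (x) c then every fibre of T is a multiple of the corresponding factor, so read the factors off the fibres through the nonzero entry T[1,2,1] = -6.
The mode-1 fibre T[:,2,1] = [-6, 3] gives a = [2, -1] (primitive direction); the mode-2 fibre T[1,:,1] = [0, -6] gives b = [0, 1]; then c[k] = T[1,2,k] / (a[1]·b[2]) = [-6, 0, 12] / 2 = [-3, 0, 6].
Expanding [2, -1] (x) [0, 1] (x) [-3, 0, 6] reproduces all 12 entries of T, so T = [2, -1] (x) [0, 1] (x) [-3, 0, 6] and rank(T) ≤ 1.
These bounds meet, so rank(T) = 1.

1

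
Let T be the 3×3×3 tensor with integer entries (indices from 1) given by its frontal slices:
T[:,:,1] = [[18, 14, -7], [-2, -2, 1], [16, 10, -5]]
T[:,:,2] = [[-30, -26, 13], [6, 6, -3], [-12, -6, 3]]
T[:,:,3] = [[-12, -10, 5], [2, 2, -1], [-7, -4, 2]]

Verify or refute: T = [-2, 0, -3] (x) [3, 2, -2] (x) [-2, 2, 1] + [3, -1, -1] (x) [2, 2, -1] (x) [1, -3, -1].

No

Reconstruct entry (1,3,1) from the claimed factors: Σₗ aₗ[1]bₗ[3]cₗ[1] = (-2)·(-2)·(-2) + (3)·(-1)·(1) = -11, but T[1,3,1] = -7. The claim is false.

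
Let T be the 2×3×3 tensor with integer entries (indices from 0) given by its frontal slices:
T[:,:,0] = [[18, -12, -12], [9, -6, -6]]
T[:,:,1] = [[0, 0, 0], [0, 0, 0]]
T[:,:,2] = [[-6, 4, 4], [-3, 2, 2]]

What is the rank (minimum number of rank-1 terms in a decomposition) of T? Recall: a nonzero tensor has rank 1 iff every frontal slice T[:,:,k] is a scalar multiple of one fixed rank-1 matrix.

Lower bound: T ≠ 0 (e.g. T[0,0,0] = 18), so rank(T) ≥ 1.
Upper bound: if T = a ∘ b ∘ c then every fibre of T is a multiple of the corresponding factor, so read the factors off the fibres through the nonzero entry T[0,0,0] = 18.
The mode-1 fibre T[:,0,0] = [18, 9] gives a = [2, 1] (primitive direction); the mode-2 fibre T[0,:,0] = [18, -12, -12] gives b = [3, -2, -2]; then c[k] = T[0,0,k] / (a[0]·b[0]) = [18, 0, -6] / 6 = [3, 0, -1].
Expanding [2, 1] ∘ [3, -2, -2] ∘ [3, 0, -1] reproduces all 18 entries of T, so T = [2, 1] ∘ [3, -2, -2] ∘ [3, 0, -1] and rank(T) ≤ 1.
These bounds meet, so rank(T) = 1.

1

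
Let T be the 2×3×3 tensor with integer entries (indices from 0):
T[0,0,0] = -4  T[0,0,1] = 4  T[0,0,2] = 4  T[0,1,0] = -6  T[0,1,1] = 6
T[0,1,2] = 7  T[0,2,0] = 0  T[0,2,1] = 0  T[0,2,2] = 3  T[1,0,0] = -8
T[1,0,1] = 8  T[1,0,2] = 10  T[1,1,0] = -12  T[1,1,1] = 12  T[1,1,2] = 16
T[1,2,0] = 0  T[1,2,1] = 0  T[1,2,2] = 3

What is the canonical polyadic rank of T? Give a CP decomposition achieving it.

rank(T) = 2

Lower bound: in the mode-3 unfolding of T (rows indexed by k, columns by (i,j)) the 2×2 minor on rows k ∈ {0, 2}, columns (i,j) ∈ {(0,0), (0,1)} is det [[-4, -6], [4, 7]] = -4 ≠ 0, so that unfolding has rank ≥ 2 and hence rank(T) ≥ 2 (CP rank is at least every unfolding rank, though it can be larger).
Upper bound: with S_k = T[:,:,k], the two rank-1 terms a₁b₁ᵀ, a₂b₂ᵀ are the rank-1 members of the pencil x·S₀ + y·S₂.
The 2×2 minor of x·S₀ + y·S₂ on rows {0,1}, columns {0,1} is 4·xy − 6·y² = 2·(2·x − 3·y)(y), vanishing at (x:y) = (3:2) and (1:0).
M₁ = 3·S₀ + 2·S₂ = [[-4, -4, 6], [-4, -4, 6]] = (-2)·[1, 1][2, 2, -3]ᵀ and M₂ = S₀ = [[-4, -6, 0], [-8, -12, 0]] = (-2)·[1, 2][2, 3, 0]ᵀ, so take a₁ = [1, 1], b₁ = [2, 2, -3], a₂ = [1, 2], b₂ = [2, 3, 0].
Each slice is an integer combination of E₁ = a₁b₁ᵀ and E₂ = a₂b₂ᵀ: S₀ = −2·E₂, S₁ = 2·E₂, S₂ = −E₁ + 3·E₂; reading off coefficients, c₁ = [0, 0, -1] and c₂ = [-2, 2, 3].
Hence T = [1, 1] (x) [2, 2, -3] (x) [0, 0, -1] + [1, 2] (x) [2, 3, 0] (x) [-2, 2, 3], so rank(T) ≤ 2.
These bounds meet, so rank(T) = 2.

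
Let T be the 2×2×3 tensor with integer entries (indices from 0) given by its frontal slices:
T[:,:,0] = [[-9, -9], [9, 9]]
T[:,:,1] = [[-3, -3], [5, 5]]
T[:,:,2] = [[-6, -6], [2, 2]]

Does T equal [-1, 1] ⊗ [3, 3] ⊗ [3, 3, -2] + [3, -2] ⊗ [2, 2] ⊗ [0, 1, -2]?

Reconstruct entrywise from the claimed factors. For example, T[1,1,2] = 2 and Σₗ aₗ[1]bₗ[1]cₗ[2] = (1)·(3)·(-2) + (-2)·(2)·(-2) = 2; checking all 12 entries, every one matches. The claim holds.

Yes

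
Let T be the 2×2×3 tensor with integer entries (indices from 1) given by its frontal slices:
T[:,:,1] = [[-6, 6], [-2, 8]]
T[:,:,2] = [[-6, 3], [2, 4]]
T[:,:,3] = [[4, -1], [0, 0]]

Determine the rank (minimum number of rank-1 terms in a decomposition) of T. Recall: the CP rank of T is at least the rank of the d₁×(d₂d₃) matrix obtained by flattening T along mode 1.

Lower bound: in the mode-3 unfolding of T (rows indexed by k, columns by (i,j)) the 3×3 minor on rows k ∈ {1, 2, 3}, columns (i,j) ∈ {(1,1), (1,2), (2,1)} is det [[-6, 6, -2], [-6, 3, 2], [4, -1, 0]] = 48 ≠ 0, so that unfolding has rank ≥ 3 and hence rank(T) ≥ 3 (CP rank is at least every unfolding rank, though it can be larger).
Upper bound: T is a sum of 3 rank-1 terms, T = [1, -1] ⊗ [1, 0] ⊗ [-2, -4, 2] + [1, 1] ⊗ [1, -1] ⊗ [-4, -2, 2] + [1, 2] ⊗ [0, 1] ⊗ [2, 1, 1] (written with every a and b primitive with positive leading entry and the scale carried by c; CP decompositions are not unique, and this one is verified by expanding entrywise), so rank(T) ≤ 3.
These bounds meet, so rank(T) = 3.

3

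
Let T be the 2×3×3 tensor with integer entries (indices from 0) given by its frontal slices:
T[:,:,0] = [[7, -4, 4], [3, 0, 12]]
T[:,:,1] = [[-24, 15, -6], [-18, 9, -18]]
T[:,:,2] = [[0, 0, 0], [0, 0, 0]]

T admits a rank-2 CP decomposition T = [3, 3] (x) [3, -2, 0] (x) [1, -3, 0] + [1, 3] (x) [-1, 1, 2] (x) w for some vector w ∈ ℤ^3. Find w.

w = [2, -3, 0]

Subtract the known terms from T to get the rank-1 residual R = [1, 3] (x) [-1, 1, 2] (x) w, so R[i,j,k] = a[i]·b[j]·w[k]. Pick indices with nonzero a[0]·b[0] = (1)·(-1) = -1. Only the fibre through (0,0,·) is needed: R[0,0,:] = T[0,0,:] − Σₗ aₗ[0]bₗ[0]cₗ = [7, -24, 0] − (3)·(3)·[1, -3, 0] = [-2, 3, 0]. Then w[k] = R[0,0,k] / -1 for each k, giving w = [-2, 3, 0] / -1 = [2, -3, 0].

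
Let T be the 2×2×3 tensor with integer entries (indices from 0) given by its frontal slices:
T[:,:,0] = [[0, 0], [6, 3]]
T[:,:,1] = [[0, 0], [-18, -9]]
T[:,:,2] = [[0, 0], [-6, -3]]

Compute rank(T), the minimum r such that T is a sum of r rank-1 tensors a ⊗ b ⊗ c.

Lower bound: T ≠ 0 (e.g. T[1,0,0] = 6), so rank(T) ≥ 1.
Upper bound: if T = a ⊗ b ⊗ c then every fibre of T is a multiple of the corresponding factor, so read the factors off the fibres through the nonzero entry T[1,0,0] = 6.
The mode-1 fibre T[:,0,0] = [0, 6] gives a = [0, 1] (primitive direction); the mode-2 fibre T[1,:,0] = [6, 3] gives b = [2, 1]; then c[k] = T[1,0,k] / (a[1]·b[0]) = [6, -18, -6] / 2 = [3, -9, -3].
Expanding [0, 1] ⊗ [2, 1] ⊗ [3, -9, -3] reproduces all 12 entries of T, so T = [0, 1] ⊗ [2, 1] ⊗ [3, -9, -3] and rank(T) ≤ 1.
These bounds meet, so rank(T) = 1.

1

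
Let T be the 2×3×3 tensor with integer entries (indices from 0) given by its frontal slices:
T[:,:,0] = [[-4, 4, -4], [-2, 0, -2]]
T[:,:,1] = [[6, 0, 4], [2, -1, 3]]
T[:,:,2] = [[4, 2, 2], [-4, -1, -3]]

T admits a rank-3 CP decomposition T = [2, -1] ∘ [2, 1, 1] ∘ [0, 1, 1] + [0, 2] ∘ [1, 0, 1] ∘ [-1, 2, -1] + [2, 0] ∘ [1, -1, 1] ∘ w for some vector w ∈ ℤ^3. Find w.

Subtract the known terms from T to get the rank-1 residual R = [2, 0] ∘ [1, -1, 1] ∘ w, so R[i,j,k] = a[i]·b[j]·w[k]. Pick indices with nonzero a[0]·b[0] = (2)·(1) = 2. Only the fibre through (0,0,·) is needed: R[0,0,:] = T[0,0,:] − Σₗ aₗ[0]bₗ[0]cₗ = [-4, 6, 4] − (2)·(2)·[0, 1, 1] − (0)·(1)·[-1, 2, -1] = [-4, 2, 0]. Then w[k] = R[0,0,k] / 2 for each k, giving w = [-4, 2, 0] / 2 = [-2, 1, 0].

w = [-2, 1, 0]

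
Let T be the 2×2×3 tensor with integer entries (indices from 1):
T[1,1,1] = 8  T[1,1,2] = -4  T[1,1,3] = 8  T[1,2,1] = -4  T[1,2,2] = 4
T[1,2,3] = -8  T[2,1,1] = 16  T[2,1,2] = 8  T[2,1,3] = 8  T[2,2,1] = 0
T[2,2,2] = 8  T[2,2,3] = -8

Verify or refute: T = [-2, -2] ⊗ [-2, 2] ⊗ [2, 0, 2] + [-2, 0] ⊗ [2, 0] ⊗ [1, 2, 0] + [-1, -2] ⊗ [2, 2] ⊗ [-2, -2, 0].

Reconstruct entrywise from the claimed factors. For example, T[1,2,1] = -4 and Σₗ aₗ[1]bₗ[2]cₗ[1] = (-2)·(2)·(2) + (-2)·(0)·(1) + (-1)·(2)·(-2) = -4; checking all 12 entries, every one matches. The claim holds.

Yes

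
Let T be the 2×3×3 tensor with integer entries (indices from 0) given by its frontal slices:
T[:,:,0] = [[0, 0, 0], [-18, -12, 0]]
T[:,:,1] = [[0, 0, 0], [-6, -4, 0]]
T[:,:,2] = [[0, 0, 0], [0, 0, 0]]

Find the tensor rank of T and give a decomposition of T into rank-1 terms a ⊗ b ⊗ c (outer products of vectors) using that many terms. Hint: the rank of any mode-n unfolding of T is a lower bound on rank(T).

Lower bound: T ≠ 0 (e.g. T[1,0,0] = -18), so rank(T) ≥ 1.
Upper bound: the mode-1 fibre T[:,0,0] = [0, -18] gives a = [0, 1] (primitive direction); the mode-2 fibre T[1,:,0] = [-18, -12, 0] gives b = [3, 2, 0]; then c[k] = T[1,0,k] / (a[1]·b[0]) = [-18, -6, 0] / 3 = [-6, -2, 0].
Expanding [0, 1] ⊗ [3, 2, 0] ⊗ [-6, -2, 0] reproduces all 18 entries of T, so T = [0, 1] ⊗ [3, 2, 0] ⊗ [-6, -2, 0] and rank(T) ≤ 1.
These bounds meet, so rank(T) = 1.

rank(T) = 1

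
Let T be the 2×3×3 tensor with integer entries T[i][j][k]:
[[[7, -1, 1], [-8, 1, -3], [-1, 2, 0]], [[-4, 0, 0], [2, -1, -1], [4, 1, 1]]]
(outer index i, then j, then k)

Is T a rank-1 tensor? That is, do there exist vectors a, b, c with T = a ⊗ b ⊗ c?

The mode-3 unfolding of T (rows indexed by k, columns by (i,j) = (0,0), (0,1), (0,2), (1,0), (1,1), (1,2)) is [[7, -8, -1, -4, 2, 4], [-1, 1, 2, 0, -1, 1], [1, -3, 0, 0, -1, 1]].
There the 3×3 minor on rows k ∈ {0, 1, 2}, columns (i,j) ∈ {(0,0), (0,1), (0,2)} is det [[7, -8, -1], [-1, 1, 2], [1, -3, 0]] = 24 ≠ 0, so this unfolding has rank ≥ 3; CP rank is at least every unfolding rank, so rank(T) ≥ 3.
In particular rank(T) ≥ 3 > 1, so T is not rank-1.

No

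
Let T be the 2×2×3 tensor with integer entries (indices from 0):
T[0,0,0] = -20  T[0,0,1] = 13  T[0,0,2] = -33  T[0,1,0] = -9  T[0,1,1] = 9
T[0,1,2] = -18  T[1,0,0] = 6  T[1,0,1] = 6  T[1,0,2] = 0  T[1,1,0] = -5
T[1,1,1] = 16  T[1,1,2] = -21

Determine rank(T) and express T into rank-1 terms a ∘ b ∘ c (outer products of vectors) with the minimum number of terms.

Lower bound: in the mode-3 unfolding of T (rows indexed by k, columns by (i,j)) the 2×2 minor on rows k ∈ {0, 1}, columns (i,j) ∈ {(0,0), (0,1)} is det [[-20, -9], [13, 9]] = -63 ≠ 0, so that unfolding has rank ≥ 2 and hence rank(T) ≥ 2 (CP rank is at least every unfolding rank, though it can be larger).
Upper bound: with S_k = T[:,:,k], the two rank-1 terms a₁b₁ᵀ, a₂b₂ᵀ are the rank-1 members of the pencil x·S₀ + y·S₁.
det(x·S₀ + y·S₁) is 154·x² − 385·xy + 154·y² = 77·(x − 2·y)(2·x − y), vanishing at (x:y) = (2:1) and (1:2).
M₁ = 2·S₀ + S₁ = [[-27, -9], [18, 6]] = (-3)·[3, -2][3, 1]ᵀ and M₂ = S₀ + 2·S₁ = [[6, 9], [18, 27]] = 3·[1, 3][2, 3]ᵀ, so take a₁ = [3, -2], b₁ = [3, 1], a₂ = [1, 3], b₂ = [2, 3].
Each slice is an integer combination of E₁ = a₁b₁ᵀ and E₂ = a₂b₂ᵀ: S₀ = −2·E₁ − E₂, S₁ = E₁ + 2·E₂, S₂ = −3·E₁ − 3·E₂; reading off coefficients, c₁ = [-2, 1, -3] and c₂ = [-1, 2, -3].
Hence T = [3, -2] ∘ [3, 1] ∘ [-2, 1, -3] + [1, 3] ∘ [2, 3] ∘ [-1, 2, -3], so rank(T) ≤ 2.
These bounds meet, so rank(T) = 2.

rank(T) = 2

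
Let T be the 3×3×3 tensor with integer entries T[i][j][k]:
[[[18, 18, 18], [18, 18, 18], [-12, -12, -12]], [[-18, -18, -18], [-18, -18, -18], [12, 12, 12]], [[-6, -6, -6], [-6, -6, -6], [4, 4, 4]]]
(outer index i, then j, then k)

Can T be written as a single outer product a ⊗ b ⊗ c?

If T = a ⊗ b ⊗ c then every fibre of T is a multiple of the corresponding factor, so read the factors off the fibres through the nonzero entry T[0,0,0] = 18.
The mode-1 fibre T[:,0,0] = [18, -18, -6] gives a = [3, -3, -1] (primitive direction); the mode-2 fibre T[0,:,0] = [18, 18, -12] gives b = [3, 3, -2]; then c[k] = T[0,0,k] / (a[0]·b[0]) = [18, 18, 18] / 9 = [2, 2, 2].
Expanding [3, -3, -1] ⊗ [3, 3, -2] ⊗ [2, 2, 2] reproduces all 27 entries of T, so T = [3, -3, -1] ⊗ [3, 3, -2] ⊗ [2, 2, 2] and rank(T) ≤ 1.
Equivalently every frontal slice T[:,:,k] is c[k] times the rank-1 matrix [3, -3, -1] ⊗ [3, 3, -2]. So T has rank 1 (it is nonzero).

Yes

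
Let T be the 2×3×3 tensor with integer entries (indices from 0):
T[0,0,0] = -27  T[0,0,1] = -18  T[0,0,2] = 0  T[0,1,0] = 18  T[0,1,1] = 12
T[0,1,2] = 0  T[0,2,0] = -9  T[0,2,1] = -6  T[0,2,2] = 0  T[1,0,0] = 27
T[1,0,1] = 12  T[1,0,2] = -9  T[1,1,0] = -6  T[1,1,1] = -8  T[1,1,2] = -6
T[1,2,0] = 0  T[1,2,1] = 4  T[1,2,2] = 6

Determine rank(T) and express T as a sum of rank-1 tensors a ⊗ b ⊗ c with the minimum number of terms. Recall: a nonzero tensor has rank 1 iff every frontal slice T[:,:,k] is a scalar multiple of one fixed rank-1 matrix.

Lower bound: the mode-2 unfolding of T (rows indexed by j, columns by (i,k) = (0,0), (0,1), (0,2), (1,0), (1,1), (1,2)) is [[-27, -18, 0, 27, 12, -9], [18, 12, 0, -6, -8, -6], [-9, -6, 0, 0, 4, 6]].
There the 2×2 minor on rows j ∈ {0, 1}, columns (i,k) ∈ {(0,0), (1,0)} is det [[-27, 27], [18, -6]] = -324 ≠ 0, so this unfolding has rank ≥ 2; CP rank is at least every unfolding rank, so rank(T) ≥ 2. (Flattening ranks never certify an upper bound on CP rank; for that we must actually write T with 2 rank-1 terms.)
Upper bound — finding two terms. Write S_k = T[:,:,k] for the frontal slices: S₀ = [[-27, 18, -9], [27, -6, 0]], S₁ = [[-18, 12, -6], [12, -8, 4]], S₂ = [[0, 0, 0], [-9, -6, 6]].
If T = a₁ ⊗ b₁ ⊗ c₁ + a₂ ⊗ b₂ ⊗ c₂ then each S_k = c₁[k]·a₁b₁ᵀ + c₂[k]·a₂b₂ᵀ. S₀ and S₁ are linearly independent, so a₁b₁ᵀ and a₂b₂ᵀ must span the same plane of matrices: they are the rank-1 matrices of the form x·S₀ + y·S₁.
The 2×2 minor of x·S₀ + y·S₁ on rows {0,1}, columns {0,1} is −324·x² − 216·xy = (-108)·(3·x + 2·y)(x), vanishing at (x:y) = (2:-3) and (0:1).
M₁ = 2·S₀ − 3·S₁ = [[0, 0, 0], [18, 12, -12]] = 6·(0, 1)(3, 2, -2)ᵀ and M₂ = S₁ = [[-18, 12, -6], [12, -8, 4]] = (-2)·(3, -2)(3, -2, 1)ᵀ, so take a₁ = (0, 1), b₁ = (3, 2, -2), a₂ = (3, -2), b₂ = (3, -2, 1).
Each slice is an integer combination of E₁ = a₁b₁ᵀ and E₂ = a₂b₂ᵀ: S₀ = 3·E₁ − 3·E₂, S₁ = −2·E₂, S₂ = −3·E₁; reading off coefficients, c₁ = (3, 0, -3) and c₂ = (-3, -2, 0).
Hence T = (0, 1) ⊗ (3, 2, -2) ⊗ (3, 0, -3) + (3, -2) ⊗ (3, -2, 1) ⊗ (-3, -2, 0), so rank(T) ≤ 2.
These bounds meet, so rank(T) = 2.

rank(T) = 2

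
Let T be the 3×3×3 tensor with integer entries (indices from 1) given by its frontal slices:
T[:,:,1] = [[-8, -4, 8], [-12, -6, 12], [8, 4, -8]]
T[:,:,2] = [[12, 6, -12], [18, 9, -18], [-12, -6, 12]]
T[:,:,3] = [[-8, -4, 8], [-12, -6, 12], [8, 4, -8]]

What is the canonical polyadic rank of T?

1

Lower bound: T ≠ 0 (e.g. T[1,1,1] = -8), so rank(T) ≥ 1.
Upper bound: if T = a ⊗ b ⊗ c then every fibre of T is a multiple of the corresponding factor, so read the factors off the fibres through the nonzero entry T[1,1,1] = -8.
The mode-1 fibre T[:,1,1] = [-8, -12, 8] gives a = [2, 3, -2] (primitive direction); the mode-2 fibre T[1,:,1] = [-8, -4, 8] gives b = [2, 1, -2]; then c[k] = T[1,1,k] / (a[1]·b[1]) = [-8, 12, -8] / 4 = [-2, 3, -2].
Expanding [2, 3, -2] ⊗ [2, 1, -2] ⊗ [-2, 3, -2] reproduces all 27 entries of T, so T = [2, 3, -2] ⊗ [2, 1, -2] ⊗ [-2, 3, -2] and rank(T) ≤ 1.
These bounds meet, so rank(T) = 1.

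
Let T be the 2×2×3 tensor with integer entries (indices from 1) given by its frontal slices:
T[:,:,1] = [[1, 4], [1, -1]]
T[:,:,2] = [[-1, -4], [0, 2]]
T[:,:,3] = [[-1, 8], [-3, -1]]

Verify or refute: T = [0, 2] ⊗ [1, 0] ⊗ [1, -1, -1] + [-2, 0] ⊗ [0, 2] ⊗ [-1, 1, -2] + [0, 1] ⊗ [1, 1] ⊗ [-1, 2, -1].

No

Reconstruct entry (1,1,1) from the claimed factors: Σₗ aₗ[1]bₗ[1]cₗ[1] = (0)·(1)·(1) + (-2)·(0)·(-1) + (0)·(1)·(-1) = 0, but T[1,1,1] = 1. The claim is false.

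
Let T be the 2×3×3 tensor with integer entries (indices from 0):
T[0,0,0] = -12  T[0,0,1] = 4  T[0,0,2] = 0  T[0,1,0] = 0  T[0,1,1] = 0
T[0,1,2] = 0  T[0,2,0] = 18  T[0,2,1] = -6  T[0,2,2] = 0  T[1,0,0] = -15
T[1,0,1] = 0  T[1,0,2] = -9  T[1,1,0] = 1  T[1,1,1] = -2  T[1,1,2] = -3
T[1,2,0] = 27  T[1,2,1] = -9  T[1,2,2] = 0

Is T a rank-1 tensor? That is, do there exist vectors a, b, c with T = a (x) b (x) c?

The mode-2 unfolding of T (rows indexed by j, columns by (i,k) = (0,0), (0,1), (0,2), (1,0), (1,1), (1,2)) is [[-12, 4, 0, -15, 0, -9], [0, 0, 0, 1, -2, -3], [18, -6, 0, 27, -9, 0]].
There the 2×2 minor on rows j ∈ {0, 1}, columns (i,k) ∈ {(0,0), (1,0)} is det [[-12, -15], [0, 1]] = -12 ≠ 0, so this unfolding has rank ≥ 2; CP rank is at least every unfolding rank, so rank(T) ≥ 2.
In particular rank(T) ≥ 2 > 1, so T is not rank-1.

No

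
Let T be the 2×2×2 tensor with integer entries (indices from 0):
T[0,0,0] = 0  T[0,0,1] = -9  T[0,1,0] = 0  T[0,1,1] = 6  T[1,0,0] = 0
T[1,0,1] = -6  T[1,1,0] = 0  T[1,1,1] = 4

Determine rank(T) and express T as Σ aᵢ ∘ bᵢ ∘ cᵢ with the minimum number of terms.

Lower bound: T ≠ 0 (e.g. T[0,0,1] = -9), so rank(T) ≥ 1.
Upper bound: the mode-1 fibre T[:,0,1] = [-9, -6] gives a = [3, 2] (primitive direction); the mode-2 fibre T[0,:,1] = [-9, 6] gives b = [3, -2]; then c[k] = T[0,0,k] / (a[0]·b[0]) = [0, -9] / 9 = [0, -1].
Expanding [3, 2] ∘ [3, -2] ∘ [0, -1] reproduces all 8 entries of T, so T = [3, 2] ∘ [3, -2] ∘ [0, -1] and rank(T) ≤ 1.
These bounds meet, so rank(T) = 1.

rank(T) = 1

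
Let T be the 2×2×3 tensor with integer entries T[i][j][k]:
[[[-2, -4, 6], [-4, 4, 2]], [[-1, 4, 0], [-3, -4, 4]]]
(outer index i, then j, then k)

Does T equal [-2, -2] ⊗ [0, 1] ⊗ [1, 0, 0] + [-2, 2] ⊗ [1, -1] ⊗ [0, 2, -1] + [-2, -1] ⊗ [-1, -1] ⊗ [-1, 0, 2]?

Yes

Reconstruct entrywise from the claimed factors. For example, T[1,1,2] = 4 and Σₗ aₗ[1]bₗ[1]cₗ[2] = (-2)·(1)·(0) + (2)·(-1)·(-1) + (-1)·(-1)·(2) = 4; checking all 12 entries, every one matches. The claim holds.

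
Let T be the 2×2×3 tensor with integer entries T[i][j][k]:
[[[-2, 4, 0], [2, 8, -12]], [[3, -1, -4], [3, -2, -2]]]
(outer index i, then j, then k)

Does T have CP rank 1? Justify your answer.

The mode-3 unfolding of T (rows indexed by k, columns by (i,j) = (0,0), (0,1), (1,0), (1,1)) is [[-2, 2, 3, 3], [4, 8, -1, -2], [0, -12, -4, -2]].
There the 3×3 minor on rows k ∈ {0, 1, 2}, columns (i,j) ∈ {(0,0), (0,1), (1,0)} is det [[-2, 2, 3], [4, 8, -1], [0, -12, -4]] = -24 ≠ 0, so this unfolding has rank ≥ 3; CP rank is at least every unfolding rank, so rank(T) ≥ 3.
In particular rank(T) ≥ 3 > 1, so T is not rank-1.

No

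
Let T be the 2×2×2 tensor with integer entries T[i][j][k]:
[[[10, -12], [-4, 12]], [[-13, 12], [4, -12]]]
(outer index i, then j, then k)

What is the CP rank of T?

Lower bound: the mode-1 unfolding of T (rows indexed by i, columns by (j,k) = (0,0), (0,1), (1,0), (1,1)) is [[10, -12, -4, 12], [-13, 12, 4, -12]].
There the 2×2 minor on rows i ∈ {0, 1}, columns (j,k) ∈ {(0,0), (0,1)} is det [[10, -12], [-13, 12]] = -36 ≠ 0, so this unfolding has rank ≥ 2; CP rank is at least every unfolding rank, so rank(T) ≥ 2. (Unfolding ranks only ever bound the CP rank from below — rank(T) can be strictly larger than all of them — so the matching upper bound has to come from an explicit 2-term decomposition.)
Upper bound — finding two terms. Write S_k = T[:,:,k] for the frontal slices: S₀ = [[10, -4], [-13, 4]], S₁ = [[-12, 12], [12, -12]].
If T = a₁ (x) b₁ (x) c₁ + a₂ (x) b₂ (x) c₂ then each S_k = c₁[k]·a₁b₁ᵀ + c₂[k]·a₂b₂ᵀ. S₀ and S₁ are linearly independent, so a₁b₁ᵀ and a₂b₂ᵀ must span the same plane of matrices: they are the rank-1 matrices of the form x·S₀ + y·S₁.
det(x·S₀ + y·S₁) is −12·x² + 36·xy = (-12)·(x − 3·y)(x), vanishing at (x:y) = (3:1) and (0:1).
M₁ = 3·S₀ + S₁ = [[18, 0], [-27, 0]] = 9·(2, -3)(1, 0)ᵀ and M₂ = S₁ = [[-12, 12], [12, -12]] = (-12)·(1, -1)(1, -1)ᵀ, so take a₁ = (2, -3), b₁ = (1, 0), a₂ = (1, -1), b₂ = (1, -1).
Each slice is an integer combination of E₁ = a₁b₁ᵀ and E₂ = a₂b₂ᵀ: S₀ = 3·E₁ + 4·E₂, S₁ = −12·E₂; reading off coefficients, c₁ = (3, 0) and c₂ = (4, -12).
Hence T = (2, -3) (x) (1, 0) (x) (3, 0) + (1, -1) (x) (1, -1) (x) (4, -12), so rank(T) ≤ 2.
These bounds meet, so rank(T) = 2.

2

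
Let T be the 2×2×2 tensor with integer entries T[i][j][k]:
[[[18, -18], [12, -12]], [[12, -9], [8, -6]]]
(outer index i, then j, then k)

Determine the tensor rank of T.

Lower bound: the mode-1 unfolding of T (rows indexed by i, columns by (j,k) = (0,0), (0,1), (1,0), (1,1)) is [[18, -18, 12, -12], [12, -9, 8, -6]].
There the 2×2 minor on rows i ∈ {0, 1}, columns (j,k) ∈ {(0,0), (0,1)} is det [[18, -18], [12, -9]] = 54 ≠ 0, so this unfolding has rank ≥ 2; CP rank is at least every unfolding rank, so rank(T) ≥ 2. (Flattening ranks never certify an upper bound on CP rank; for that we must actually write T with 2 rank-1 terms.)
Upper bound — finding two terms. Every mode-2 slice of T is a multiple of one matrix: T[:,j,:] = b[j]·M with b = (3, 2) and M = [[6, -6], [4, -3]] (rows indexed by i, columns by k). So it suffices to write M as a sum of two rank-1 matrices.
Splitting M by its rows (i = 0, 1), M = (1, 0)(6, -6)ᵀ + (0, 1)(4, -3)ᵀ.
Hence T = (1, 0) ⊗ (3, 2) ⊗ (6, -6) + (0, 1) ⊗ (3, 2) ⊗ (4, -3), so rank(T) ≤ 2.
These bounds meet, so rank(T) = 2.

2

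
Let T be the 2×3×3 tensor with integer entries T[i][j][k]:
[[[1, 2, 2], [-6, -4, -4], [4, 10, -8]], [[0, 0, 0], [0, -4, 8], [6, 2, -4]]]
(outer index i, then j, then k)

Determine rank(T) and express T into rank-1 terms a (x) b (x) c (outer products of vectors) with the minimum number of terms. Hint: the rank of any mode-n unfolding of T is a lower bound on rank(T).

Lower bound: the mode-3 unfolding of T (rows indexed by k, columns by (i,j) = (0,0), (0,1), (0,2), (1,0), (1,1), (1,2)) is [[1, -6, 4, 0, 0, 6], [2, -4, 10, 0, -4, 2], [2, -4, -8, 0, 8, -4]].
There the 3×3 minor on rows k ∈ {0, 1, 2}, columns (i,j) ∈ {(0,0), (0,1), (0,2)} is det [[1, -6, 4], [2, -4, 10], [2, -4, -8]] = -144 ≠ 0, so this unfolding has rank ≥ 3; CP rank is at least every unfolding rank, so rank(T) ≥ 3. (Flattening ranks never certify an upper bound on CP rank; for that we must actually write T with 3 rank-1 terms.)
Upper bound: T is a sum of 3 rank-1 terms, T = (1, -1) (x) (0, 1, 1) (x) (-2, 2, -4) + (1, 0) (x) (1, -2, 2) (x) (1, 2, 2) + (1, 1) (x) (0, 1, -2) (x) (-2, -2, 4) (written with every a and b primitive with positive leading entry and the scale carried by c; CP decompositions are not unique, and this one is verified by expanding entrywise), so rank(T) ≤ 3.
These bounds meet, so rank(T) = 3.

rank(T) = 3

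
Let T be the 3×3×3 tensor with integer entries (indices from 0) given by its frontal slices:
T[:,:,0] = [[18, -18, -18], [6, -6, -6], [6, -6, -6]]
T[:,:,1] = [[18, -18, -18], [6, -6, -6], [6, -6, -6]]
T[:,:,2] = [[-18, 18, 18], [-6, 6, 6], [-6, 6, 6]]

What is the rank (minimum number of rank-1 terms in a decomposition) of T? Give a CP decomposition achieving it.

rank(T) = 1

Lower bound: T ≠ 0 (e.g. T[0,0,0] = 18), so rank(T) ≥ 1.
Upper bound: if T = a ⊗ b ⊗ c then every fibre of T is a multiple of the corresponding factor, so read the factors off the fibres through the nonzero entry T[0,0,0] = 18.
The mode-1 fibre T[:,0,0] = [18, 6, 6] gives a = (3, 1, 1) (primitive direction); the mode-2 fibre T[0,:,0] = [18, -18, -18] gives b = (1, -1, -1); then c[k] = T[0,0,k] / (a[0]·b[0]) = [18, 18, -18] / 3 = (6, 6, -6).
Expanding (3, 1, 1) ⊗ (1, -1, -1) ⊗ (6, 6, -6) reproduces all 27 entries of T, so T = (3, 1, 1) ⊗ (1, -1, -1) ⊗ (6, 6, -6) and rank(T) ≤ 1.
These bounds meet, so rank(T) = 1.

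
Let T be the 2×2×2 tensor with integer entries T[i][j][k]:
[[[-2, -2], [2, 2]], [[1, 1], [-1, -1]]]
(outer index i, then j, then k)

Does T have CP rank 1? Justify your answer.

Yes

If T = a (x) b (x) c then every fibre of T is a multiple of the corresponding factor, so read the factors off the fibres through the nonzero entry T[0,0,0] = -2.
The mode-1 fibre T[:,0,0] = [-2, 1] gives a = (2, -1) (primitive direction); the mode-2 fibre T[0,:,0] = [-2, 2] gives b = (1, -1); then c[k] = T[0,0,k] / (a[0]·b[0]) = [-2, -2] / 2 = (-1, -1).
Expanding (2, -1) (x) (1, -1) (x) (-1, -1) reproduces all 8 entries of T, so T = (2, -1) (x) (1, -1) (x) (-1, -1) and rank(T) ≤ 1.
Equivalently every frontal slice T[:,:,k] is c[k] times the rank-1 matrix (2, -1) (x) (1, -1). So T has rank 1 (it is nonzero).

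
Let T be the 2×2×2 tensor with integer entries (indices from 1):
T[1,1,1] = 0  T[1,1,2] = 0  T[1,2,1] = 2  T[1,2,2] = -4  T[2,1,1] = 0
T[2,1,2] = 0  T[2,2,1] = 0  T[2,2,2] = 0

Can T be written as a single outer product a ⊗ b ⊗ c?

The mode-1 fibre T[:,2,1] = [2, 0] gives a = (1, 0) (primitive direction); the mode-2 fibre T[1,:,1] = [0, 2] gives b = (0, 1); then c[k] = T[1,2,k] / (a[1]·b[2]) = [2, -4] / 1 = (2, -4).
Expanding (1, 0) ⊗ (0, 1) ⊗ (2, -4) reproduces all 8 entries of T, so T = (1, 0) ⊗ (0, 1) ⊗ (2, -4) and rank(T) ≤ 1.
Equivalently every frontal slice T[:,:,k] is c[k] times the rank-1 matrix (1, 0) ⊗ (0, 1). So T has rank 1 (it is nonzero).

Yes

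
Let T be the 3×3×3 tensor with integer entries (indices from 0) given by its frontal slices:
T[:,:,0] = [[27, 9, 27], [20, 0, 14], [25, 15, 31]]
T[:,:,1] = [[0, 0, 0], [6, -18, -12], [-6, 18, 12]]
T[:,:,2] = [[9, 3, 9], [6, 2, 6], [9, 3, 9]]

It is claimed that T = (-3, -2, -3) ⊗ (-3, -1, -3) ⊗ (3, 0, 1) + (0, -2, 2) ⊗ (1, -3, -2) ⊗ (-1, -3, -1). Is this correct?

Reconstruct entry (1,0,2) from the claimed factors: Σₗ aₗ[1]bₗ[0]cₗ[2] = (-2)·(-3)·(1) + (-2)·(1)·(-1) = 8, but T[1,0,2] = 6. The claim is false.

No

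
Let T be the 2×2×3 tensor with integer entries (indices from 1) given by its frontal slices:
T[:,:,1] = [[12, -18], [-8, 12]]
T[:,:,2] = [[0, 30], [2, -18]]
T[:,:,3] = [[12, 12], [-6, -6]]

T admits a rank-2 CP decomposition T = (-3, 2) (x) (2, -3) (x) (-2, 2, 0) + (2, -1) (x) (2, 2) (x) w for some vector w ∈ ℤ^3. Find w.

w = (0, 3, 3)

Subtract the known terms from T to get the rank-1 residual R = (2, -1) (x) (2, 2) (x) w, so R[i,j,k] = a[i]·b[j]·w[k]. Pick indices with nonzero a[1]·b[1] = (2)·(2) = 4. Only the fibre through (1,1,·) is needed: R[1,1,:] = T[1,1,:] − Σₗ aₗ[1]bₗ[1]cₗ = [12, 0, 12] − (-3)·(2)·(-2, 2, 0) = [0, 12, 12]. Then w[k] = R[1,1,k] / 4 for each k, giving w = [0, 12, 12] / 4 = (0, 3, 3).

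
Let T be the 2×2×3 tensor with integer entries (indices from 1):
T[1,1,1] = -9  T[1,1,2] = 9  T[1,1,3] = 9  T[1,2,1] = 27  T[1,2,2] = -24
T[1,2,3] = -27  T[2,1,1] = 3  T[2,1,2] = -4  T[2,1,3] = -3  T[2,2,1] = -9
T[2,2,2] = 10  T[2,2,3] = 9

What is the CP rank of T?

Lower bound: in the mode-3 unfolding of T (rows indexed by k, columns by (i,j)) the 2×2 minor on rows k ∈ {1, 2}, columns (i,j) ∈ {(1,1), (1,2)} is det [[-9, 27], [9, -24]] = -27 ≠ 0, so that unfolding has rank ≥ 2 and hence rank(T) ≥ 2 (CP rank is at least every unfolding rank, though it can be larger).
Upper bound: with S_k = T[:,:,k], the two rank-1 terms a₁b₁ᵀ, a₂b₂ᵀ are the rank-1 members of the pencil x·S₁ + y·S₂.
det(x·S₁ + y·S₂) is 9·xy − 6·y² = 3·(3·x − 2·y)(y), vanishing at (x:y) = (2:3) and (1:0).
M₁ = 2·S₁ + 3·S₂ = [[9, -18], [-6, 12]] = 3·(3, -2)(1, -2)ᵀ and M₂ = S₁ = [[-9, 27], [3, -9]] = (-3)·(3, -1)(1, -3)ᵀ, so take a₁ = (3, -2), b₁ = (1, -2), a₂ = (3, -1), b₂ = (1, -3).
Each slice is an integer combination of E₁ = a₁b₁ᵀ and E₂ = a₂b₂ᵀ: S₁ = −3·E₂, S₂ = E₁ + 2·E₂, S₃ = 3·E₂; reading off coefficients, c₁ = (0, 1, 0) and c₂ = (-3, 2, 3).
Hence T = (3, -2) ∘ (1, -2) ∘ (0, 1, 0) + (3, -1) ∘ (1, -3) ∘ (-3, 2, 3), so rank(T) ≤ 2.
These bounds meet, so rank(T) = 2.

2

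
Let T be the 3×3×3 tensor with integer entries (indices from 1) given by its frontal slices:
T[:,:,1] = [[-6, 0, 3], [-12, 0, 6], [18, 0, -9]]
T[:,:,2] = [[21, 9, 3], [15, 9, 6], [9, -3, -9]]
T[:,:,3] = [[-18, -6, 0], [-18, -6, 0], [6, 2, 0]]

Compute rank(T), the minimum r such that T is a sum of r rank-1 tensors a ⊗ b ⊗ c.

2

Lower bound: in the mode-2 unfolding of T (rows indexed by j, columns by (i,k)) the 2×2 minor on rows j ∈ {1, 2}, columns (i,k) ∈ {(1,1), (1,2)} is det [[-6, 21], [0, 9]] = -54 ≠ 0, so that unfolding has rank ≥ 2 and hence rank(T) ≥ 2 (CP rank is at least every unfolding rank, though it can be larger).
Upper bound: with S_k = T[:,:,k], the two rank-1 terms a₁b₁ᵀ, a₂b₂ᵀ are the rank-1 members of the pencil x·S₁ + y·S₂.
The 2×2 minor of x·S₁ + y·S₂ on rows {1,2}, columns {1,2} is 54·xy + 54·y² = 54·(y)(x + y), vanishing at (x:y) = (1:0) and (1:-1).
M₁ = S₁ = [[-6, 0, 3], [-12, 0, 6], [18, 0, -9]] = (-3)·[1, 2, -3][2, 0, -1]ᵀ and M₂ = S₁ − S₂ = [[-27, -9, 0], [-27, -9, 0], [9, 3, 0]] = (-3)·[3, 3, -1][3, 1, 0]ᵀ, so take a₁ = [1, 2, -3], b₁ = [2, 0, -1], a₂ = [3, 3, -1], b₂ = [3, 1, 0].
Each slice is an integer combination of E₁ = a₁b₁ᵀ and E₂ = a₂b₂ᵀ: S₁ = −3·E₁, S₂ = −3·E₁ + 3·E₂, S₃ = −2·E₂; reading off coefficients, c₁ = [-3, -3, 0] and c₂ = [0, 3, -2].
Hence T = [1, 2, -3] ⊗ [2, 0, -1] ⊗ [-3, -3, 0] + [3, 3, -1] ⊗ [3, 1, 0] ⊗ [0, 3, -2], so rank(T) ≤ 2.
These bounds meet, so rank(T) = 2.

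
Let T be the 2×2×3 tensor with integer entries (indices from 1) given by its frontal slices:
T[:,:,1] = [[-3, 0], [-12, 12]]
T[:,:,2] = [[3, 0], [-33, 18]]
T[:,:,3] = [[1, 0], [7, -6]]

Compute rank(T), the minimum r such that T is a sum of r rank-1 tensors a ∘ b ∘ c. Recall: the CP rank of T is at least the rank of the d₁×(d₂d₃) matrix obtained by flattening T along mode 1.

Lower bound: in the mode-3 unfolding of T (rows indexed by k, columns by (i,j)) the 2×2 minor on rows k ∈ {1, 2}, columns (i,j) ∈ {(1,1), (2,1)} is det [[-3, -12], [3, -33]] = 135 ≠ 0, so that unfolding has rank ≥ 2 and hence rank(T) ≥ 2 (CP rank is at least every unfolding rank, though it can be larger).
Upper bound: with S_k = T[:,:,k], the two rank-1 terms a₁b₁ᵀ, a₂b₂ᵀ are the rank-1 members of the pencil x·S₁ + y·S₂.
det(x·S₁ + y·S₂) is −36·x² − 18·xy + 54·y² = (-18)·(2·x + 3·y)(x − y), vanishing at (x:y) = (3:-2) and (1:1).
M₁ = 3·S₁ − 2·S₂ = [[-15, 0], [30, 0]] = (-15)·(1, -2)(1, 0)ᵀ and M₂ = S₁ + S₂ = [[0, 0], [-45, 30]] = (-15)·(0, 1)(3, -2)ᵀ, so take a₁ = (1, -2), b₁ = (1, 0), a₂ = (0, 1), b₂ = (3, -2).
Each slice is an integer combination of E₁ = a₁b₁ᵀ and E₂ = a₂b₂ᵀ: S₁ = −3·E₁ − 6·E₂, S₂ = 3·E₁ − 9·E₂, S₃ = E₁ + 3·E₂; reading off coefficients, c₁ = (-3, 3, 1) and c₂ = (-6, -9, 3).
Hence T = (1, -2) ∘ (1, 0) ∘ (-3, 3, 1) + (0, 1) ∘ (3, -2) ∘ (-6, -9, 3), so rank(T) ≤ 2.
These bounds meet, so rank(T) = 2.

2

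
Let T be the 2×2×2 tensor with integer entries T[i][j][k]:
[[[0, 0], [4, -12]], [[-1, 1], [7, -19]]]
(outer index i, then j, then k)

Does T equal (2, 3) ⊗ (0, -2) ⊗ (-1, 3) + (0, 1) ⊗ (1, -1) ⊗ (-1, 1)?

Reconstruct entrywise from the claimed factors. For example, T[0,0,0] = 0 and Σₗ aₗ[0]bₗ[0]cₗ[0] = (2)·(0)·(-1) + (0)·(1)·(-1) = 0; checking all 8 entries, every one matches. The claim holds.

Yes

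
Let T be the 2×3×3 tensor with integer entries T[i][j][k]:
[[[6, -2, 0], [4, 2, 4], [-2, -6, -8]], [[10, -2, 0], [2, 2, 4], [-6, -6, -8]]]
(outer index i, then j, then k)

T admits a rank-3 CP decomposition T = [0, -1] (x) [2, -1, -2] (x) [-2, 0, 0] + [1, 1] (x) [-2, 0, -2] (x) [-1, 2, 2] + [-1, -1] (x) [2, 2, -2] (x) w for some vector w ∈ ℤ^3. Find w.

Subtract the known terms from T to get the rank-1 residual R = [-1, -1] (x) [2, 2, -2] (x) w, so R[i,j,k] = a[i]·b[j]·w[k]. Pick indices with nonzero a[0]·b[0] = (-1)·(2) = -2. Only the fibre through (0,0,·) is needed: R[0,0,:] = T[0,0,:] − Σₗ aₗ[0]bₗ[0]cₗ = [6, -2, 0] − (0)·(2)·[-2, 0, 0] − (1)·(-2)·[-1, 2, 2] = [4, 2, 4]. Then w[k] = R[0,0,k] / -2 for each k, giving w = [4, 2, 4] / -2 = [-2, -1, -2].

w = [-2, -1, -2]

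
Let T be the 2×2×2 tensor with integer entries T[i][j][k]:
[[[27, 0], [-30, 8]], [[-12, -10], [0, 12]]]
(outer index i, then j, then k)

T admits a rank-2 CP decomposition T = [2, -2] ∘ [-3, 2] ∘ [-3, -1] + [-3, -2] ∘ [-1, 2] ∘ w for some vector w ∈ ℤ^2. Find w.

Subtract the known terms from T to get the rank-1 residual R = [-3, -2] ∘ [-1, 2] ∘ w, so R[i,j,k] = a[i]·b[j]·w[k]. Pick indices with nonzero a[0]·b[0] = (-3)·(-1) = 3. Only the fibre through (0,0,·) is needed: R[0,0,:] = T[0,0,:] − Σₗ aₗ[0]bₗ[0]cₗ = [27, 0] − (2)·(-3)·[-3, -1] = [9, -6]. Then w[k] = R[0,0,k] / 3 for each k, giving w = [9, -6] / 3 = [3, -2].

w = [3, -2]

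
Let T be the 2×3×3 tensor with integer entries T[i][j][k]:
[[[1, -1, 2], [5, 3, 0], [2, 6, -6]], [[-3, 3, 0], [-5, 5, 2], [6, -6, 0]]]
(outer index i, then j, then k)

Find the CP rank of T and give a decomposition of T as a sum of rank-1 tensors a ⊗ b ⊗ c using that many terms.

Lower bound: in the mode-2 unfolding of T (rows indexed by j, columns by (i,k)) the 3×3 minor on rows j ∈ {0, 1, 2}, columns (i,k) ∈ {(0,0), (0,1), (1,0)} is det [[1, -1, -3], [5, 3, -5], [2, 6, 6]] = 16 ≠ 0, so that unfolding has rank ≥ 3 and hence rank(T) ≥ 3 (CP rank is at least every unfolding rank, though it can be larger).
Upper bound: T is a sum of 3 rank-1 terms, T = (0, 1) ⊗ (1, 2, -2) ⊗ (-2, 2, 2) + (1, -1) ⊗ (1, 1, -2) ⊗ (1, -1, 2) + (1, 0) ⊗ (0, 1, 1) ⊗ (4, 4, -2) (written with every a and b primitive with positive leading entry and the scale carried by c; CP decompositions are not unique, and this one is verified by expanding entrywise), so rank(T) ≤ 3.
These bounds meet, so rank(T) = 3.

rank(T) = 3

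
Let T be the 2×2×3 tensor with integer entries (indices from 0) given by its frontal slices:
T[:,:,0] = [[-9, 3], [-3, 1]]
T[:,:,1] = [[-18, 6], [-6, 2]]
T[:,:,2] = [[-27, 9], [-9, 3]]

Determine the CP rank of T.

Lower bound: T ≠ 0 (e.g. T[0,0,0] = -9), so rank(T) ≥ 1.
Upper bound: if T = a ⊗ b ⊗ c then every fibre of T is a multiple of the corresponding factor, so read the factors off the fibres through the nonzero entry T[0,0,0] = -9.
The mode-1 fibre T[:,0,0] = [-9, -3] gives a = [3, 1] (primitive direction); the mode-2 fibre T[0,:,0] = [-9, 3] gives b = [3, -1]; then c[k] = T[0,0,k] / (a[0]·b[0]) = [-9, -18, -27] / 9 = [-1, -2, -3].
Expanding [3, 1] ⊗ [3, -1] ⊗ [-1, -2, -3] reproduces all 12 entries of T, so T = [3, 1] ⊗ [3, -1] ⊗ [-1, -2, -3] and rank(T) ≤ 1.
These bounds meet, so rank(T) = 1.

1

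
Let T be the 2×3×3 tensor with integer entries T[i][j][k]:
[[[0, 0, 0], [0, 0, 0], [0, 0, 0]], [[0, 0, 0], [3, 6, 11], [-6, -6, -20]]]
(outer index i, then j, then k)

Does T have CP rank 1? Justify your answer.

The mode-3 unfolding of T (rows indexed by k, columns by (i,j) = (0,0), (0,1), (0,2), (1,0), (1,1), (1,2)) is [[0, 0, 0, 0, 3, -6], [0, 0, 0, 0, 6, -6], [0, 0, 0, 0, 11, -20]].
There the 2×2 minor on rows k ∈ {0, 1}, columns (i,j) ∈ {(1,1), (1,2)} is det [[3, -6], [6, -6]] = 18 ≠ 0, so this unfolding has rank ≥ 2; CP rank is at least every unfolding rank, so rank(T) ≥ 2.
In particular rank(T) ≥ 2 > 1, so T is not rank-1.

No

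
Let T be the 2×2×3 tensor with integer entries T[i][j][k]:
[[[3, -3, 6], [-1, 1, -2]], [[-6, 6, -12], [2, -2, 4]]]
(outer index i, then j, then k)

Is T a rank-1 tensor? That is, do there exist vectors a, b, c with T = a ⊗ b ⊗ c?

If T = a ⊗ b ⊗ c then every fibre of T is a multiple of the corresponding factor, so read the factors off the fibres through the nonzero entry T[0,0,0] = 3.
The mode-1 fibre T[:,0,0] = [3, -6] gives a = [1, -2] (primitive direction); the mode-2 fibre T[0,:,0] = [3, -1] gives b = [3, -1]; then c[k] = T[0,0,k] / (a[0]·b[0]) = [3, -3, 6] / 3 = [1, -1, 2].
Expanding [1, -2] ⊗ [3, -1] ⊗ [1, -1, 2] reproduces all 12 entries of T, so T = [1, -2] ⊗ [3, -1] ⊗ [1, -1, 2] and rank(T) ≤ 1.
Equivalently every frontal slice T[:,:,k] is c[k] times the rank-1 matrix [1, -2] ⊗ [3, -1]. So T has rank 1 (it is nonzero).

Yes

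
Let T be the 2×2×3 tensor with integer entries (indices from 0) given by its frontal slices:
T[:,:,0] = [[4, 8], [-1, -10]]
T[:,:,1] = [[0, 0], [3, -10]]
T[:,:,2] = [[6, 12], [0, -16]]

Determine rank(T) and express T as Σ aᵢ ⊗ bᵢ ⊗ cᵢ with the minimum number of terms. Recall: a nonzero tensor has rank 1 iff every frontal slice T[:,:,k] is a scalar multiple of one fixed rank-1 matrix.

rank(T) = 3

Lower bound: in the mode-3 unfolding of T (rows indexed by k, columns by (i,j)) the 3×3 minor on rows k ∈ {0, 1, 2}, columns (i,j) ∈ {(0,0), (1,0), (1,1)} is det [[4, -1, -10], [0, 3, -10], [6, 0, -16]] = 48 ≠ 0, so that unfolding has rank ≥ 3 and hence rank(T) ≥ 3 (CP rank is at least every unfolding rank, though it can be larger).
Upper bound: T is a sum of 3 rank-1 terms, T = [0, 1] ⊗ [1, -2] ⊗ [2, 4, 4] + [1, -1] ⊗ [1, 2] ⊗ [2, 2, 2] + [2, -1] ⊗ [1, 2] ⊗ [1, -1, 2] (one valid choice — decompositions are not unique — normalised so each a, b is primitive with positive first nonzero entry; check it by expanding all entries), so rank(T) ≤ 3.
These bounds meet, so rank(T) = 3.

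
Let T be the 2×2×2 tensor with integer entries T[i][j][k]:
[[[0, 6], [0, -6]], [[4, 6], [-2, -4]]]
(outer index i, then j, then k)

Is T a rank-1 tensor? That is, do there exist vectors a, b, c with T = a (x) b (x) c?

No

The mode-2 unfolding of T (rows indexed by j, columns by (i,k) = (0,0), (0,1), (1,0), (1,1)) is [[0, 6, 4, 6], [0, -6, -2, -4]].
There the 2×2 minor on rows j ∈ {0, 1}, columns (i,k) ∈ {(0,1), (1,0)} is det [[6, 4], [-6, -2]] = 12 ≠ 0, so this unfolding has rank ≥ 2; CP rank is at least every unfolding rank, so rank(T) ≥ 2.
In particular rank(T) ≥ 2 > 1, so T is not rank-1.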